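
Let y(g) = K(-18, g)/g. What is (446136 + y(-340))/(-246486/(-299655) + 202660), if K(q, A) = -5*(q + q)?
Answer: 757558105155/344127196454 ≈ 2.2014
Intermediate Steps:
K(q, A) = -10*q
y(g) = 180/g (y(g) = (-10*(-18))/g = 180/g)
(446136 + y(-340))/(-246486/(-299655) + 202660) = (446136 + 180/(-340))/(-246486/(-299655) + 202660) = (446136 + 180*(-1/340))/(-246486*(-1/299655) + 202660) = (446136 - 9/17)/(82162/99885 + 202660) = 7584303/(17*(20242776262/99885)) = (7584303/17)*(99885/20242776262) = 757558105155/344127196454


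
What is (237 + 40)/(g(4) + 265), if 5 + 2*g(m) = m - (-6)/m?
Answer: 1108/1061 ≈ 1.0443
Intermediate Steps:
g(m) = -5/2 + m/2 + 3/m (g(m) = -5/2 + (m - (-6)/m)/2 = -5/2 + (m + 6/m)/2 = -5/2 + (m/2 + 3/m) = -5/2 + m/2 + 3/m)
(237 + 40)/(g(4) + 265) = (237 + 40)/((½)*(6 + 4*(-5 + 4))/4 + 265) = 277/((½)*(¼)*(6 + 4*(-1)) + 265) = 277/((½)*(¼)*(6 - 4) + 265) = 277/((½)*(¼)*2 + 265) = 277/(¼ + 265) = 277/(1061/4) = 277*(4/1061) = 1108/1061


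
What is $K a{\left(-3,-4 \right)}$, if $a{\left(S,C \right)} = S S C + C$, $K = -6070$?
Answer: $242800$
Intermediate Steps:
$a{\left(S,C \right)} = C + C S^{2}$ ($a{\left(S,C \right)} = S^{2} C + C = C S^{2} + C = C + C S^{2}$)
$K a{\left(-3,-4 \right)} = - 6070 \left(- 4 \left(1 + \left(-3\right)^{2}\right)\right) = - 6070 \left(- 4 \left(1 + 9\right)\right) = - 6070 \left(\left(-4\right) 10\right) = \left(-6070\right) \left(-40\right) = 242800$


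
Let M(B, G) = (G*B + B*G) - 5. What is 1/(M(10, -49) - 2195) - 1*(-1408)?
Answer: 4477439/3180 ≈ 1408.0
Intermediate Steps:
M(B, G) = -5 + 2*B*G (M(B, G) = (B*G + B*G) - 5 = 2*B*G - 5 = -5 + 2*B*G)
1/(M(10, -49) - 2195) - 1*(-1408) = 1/((-5 + 2*10*(-49)) - 2195) - 1*(-1408) = 1/((-5 - 980) - 2195) + 1408 = 1/(-985 - 2195) + 1408 = 1/(-3180) + 1408 = -1/3180 + 1408 = 4477439/3180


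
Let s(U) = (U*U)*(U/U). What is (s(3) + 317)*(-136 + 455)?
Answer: 103994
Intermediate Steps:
s(U) = U**2 (s(U) = U**2*1 = U**2)
(s(3) + 317)*(-136 + 455) = (3**2 + 317)*(-136 + 455) = (9 + 317)*319 = 326*319 = 103994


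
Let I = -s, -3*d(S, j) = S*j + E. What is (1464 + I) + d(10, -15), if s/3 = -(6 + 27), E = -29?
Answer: 4868/3 ≈ 1622.7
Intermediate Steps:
d(S, j) = 29/3 - S*j/3 (d(S, j) = -(S*j - 29)/3 = -(-29 + S*j)/3 = 29/3 - S*j/3)
s = -99 (s = 3*(-(6 + 27)) = 3*(-1*33) = 3*(-33) = -99)
I = 99 (I = -1*(-99) = 99)
(1464 + I) + d(10, -15) = (1464 + 99) + (29/3 - ⅓*10*(-15)) = 1563 + (29/3 + 50) = 1563 + 179/3 = 4868/3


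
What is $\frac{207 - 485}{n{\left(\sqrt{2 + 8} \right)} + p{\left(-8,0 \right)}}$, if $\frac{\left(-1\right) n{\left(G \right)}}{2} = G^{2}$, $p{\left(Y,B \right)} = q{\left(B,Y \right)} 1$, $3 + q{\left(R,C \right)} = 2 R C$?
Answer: $\frac{278}{23} \approx 12.087$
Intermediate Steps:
$q{\left(R,C \right)} = -3 + 2 C R$ ($q{\left(R,C \right)} = -3 + 2 R C = -3 + 2 C R$)
$p{\left(Y,B \right)} = -3 + 2 B Y$ ($p{\left(Y,B \right)} = \left(-3 + 2 Y B\right) 1 = \left(-3 + 2 B Y\right) 1 = -3 + 2 B Y$)
$n{\left(G \right)} = - 2 G^{2}$
$\frac{207 - 485}{n{\left(\sqrt{2 + 8} \right)} + p{\left(-8,0 \right)}} = \frac{207 - 485}{- 2 \left(\sqrt{2 + 8}\right)^{2} - \left(3 + 0 \left(-8\right)\right)} = - \frac{278}{- 2 \left(\sqrt{10}\right)^{2} + \left(-3 + 0\right)} = - \frac{278}{\left(-2\right) 10 - 3} = - \frac{278}{-20 - 3} = - \frac{278}{-23} = \left(-278\right) \left(- \frac{1}{23}\right) = \frac{278}{23}$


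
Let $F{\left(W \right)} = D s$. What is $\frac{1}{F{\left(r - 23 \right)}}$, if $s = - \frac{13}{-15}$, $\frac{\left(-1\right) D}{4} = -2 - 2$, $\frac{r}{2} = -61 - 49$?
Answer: $\frac{15}{208} \approx 0.072115$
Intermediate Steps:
$r = -220$ ($r = 2 \left(-61 - 49\right) = 2 \left(-110\right) = -220$)
$D = 16$ ($D = - 4 \left(-2 - 2\right) = \left(-4\right) \left(-4\right) = 16$)
$s = \frac{13}{15}$ ($s = \left(-13\right) \left(- \frac{1}{15}\right) = \frac{13}{15} \approx 0.86667$)
$F{\left(W \right)} = \frac{208}{15}$ ($F{\left(W \right)} = 16 \cdot \frac{13}{15} = \frac{208}{15}$)
$\frac{1}{F{\left(r - 23 \right)}} = \frac{1}{\frac{208}{15}} = \frac{15}{208}$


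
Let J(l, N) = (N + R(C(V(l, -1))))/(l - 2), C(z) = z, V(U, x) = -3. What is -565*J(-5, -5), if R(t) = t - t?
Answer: -2825/7 ≈ -403.57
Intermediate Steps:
R(t) = 0
J(l, N) = N/(-2 + l) (J(l, N) = (N + 0)/(l - 2) = N/(-2 + l))
-565*J(-5, -5) = -(-2825)/(-2 - 5) = -(-2825)/(-7) = -(-2825)*(-1)/7 = -565*5/7 = -2825/7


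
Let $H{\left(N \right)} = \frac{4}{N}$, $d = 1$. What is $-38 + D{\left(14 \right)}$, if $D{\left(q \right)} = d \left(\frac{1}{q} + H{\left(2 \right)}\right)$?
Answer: $- \frac{503}{14} \approx -35.929$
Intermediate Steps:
$D{\left(q \right)} = 2 + \frac{1}{q}$ ($D{\left(q \right)} = 1 \left(\frac{1}{q} + \frac{4}{2}\right) = 1 \left(\frac{1}{q} + 4 \cdot \frac{1}{2}\right) = 1 \left(\frac{1}{q} + 2\right) = 1 \left(2 + \frac{1}{q}\right) = 2 + \frac{1}{q}$)
$-38 + D{\left(14 \right)} = -38 + \left(2 + \frac{1}{14}\right) = -38 + \frac{29}{14} = - \frac{503}{14}$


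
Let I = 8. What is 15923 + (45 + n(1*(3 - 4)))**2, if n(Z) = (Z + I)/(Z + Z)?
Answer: 70581/4 ≈ 17645.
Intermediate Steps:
n(Z) = (8 + Z)/(2*Z) (n(Z) = (Z + 8)/(Z + Z) = (8 + Z)/((2*Z)) = (8 + Z)*(1/(2*Z)) = (8 + Z)/(2*Z))
15923 + (45 + n(1*(3 - 4)))**2 = 15923 + (45 + (8 + 1*(3 - 4))/(2*((1*(3 - 4)))))**2 = 15923 + (45 + (8 + 1*(-1))/(2*((1*(-1)))))**2 = 15923 + (45 + (1/2)*(8 - 1)/(-1))**2 = 15923 + (45 + (1/2)*(-1)*7)**2 = 15923 + (45 - 7/2)**2 = 15923 + (83/2)**2 = 15923 + 6889/4 = 70581/4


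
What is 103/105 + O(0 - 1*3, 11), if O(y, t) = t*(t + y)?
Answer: 9343/105 ≈ 88.981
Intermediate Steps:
103/105 + O(0 - 1*3, 11) = 103/105 + 11*(11 + (0 - 1*3)) = 103*(1/105) + 11*(11 + (0 - 3)) = 103/105 + 11*(11 - 3) = 103/105 + 11*8 = 103/105 + 88 = 9343/105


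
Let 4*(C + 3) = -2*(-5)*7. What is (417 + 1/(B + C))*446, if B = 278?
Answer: 108800362/585 ≈ 1.8598e+5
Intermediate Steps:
C = 29/2 (C = -3 + (-2*(-5)*7)/4 = -3 + (10*7)/4 = -3 + (¼)*70 = -3 + 35/2 = 29/2 ≈ 14.500)
(417 + 1/(B + C))*446 = (417 + 1/(278 + 29/2))*446 = (417 + 1/(585/2))*446 = (417 + 2/585)*446 = (243947/585)*446 = 108800362/585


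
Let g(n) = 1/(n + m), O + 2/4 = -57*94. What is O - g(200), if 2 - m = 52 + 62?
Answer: -471549/88 ≈ -5358.5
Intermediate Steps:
O = -10717/2 (O = -1/2 - 57*94 = -1/2 - 5358 = -10717/2 ≈ -5358.5)
m = -112 (m = 2 - (52 + 62) = 2 - 1*114 = 2 - 114 = -112)
g(n) = 1/(-112 + n) (g(n) = 1/(n - 112) = 1/(-112 + n))
O - g(200) = -10717/2 - 1/(-112 + 200) = -10717/2 - 1/88 = -471549/88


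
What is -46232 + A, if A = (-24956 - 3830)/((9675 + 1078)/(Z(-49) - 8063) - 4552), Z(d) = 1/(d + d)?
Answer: -2247523945917/48620681 ≈ -46226.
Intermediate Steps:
Z(d) = 1/(2*d)
A = 307378075/48620681 (A = (-24956 - 3830)/((9675 + 1078)/((½)/(-49) - 8063) - 4552) = -28786/(10753/((½)*(-1/49) - 8063) - 4552) = -28786/(10753/(-1/98 - 8063) - 4552) = -28786/(10753/(-790175/98) - 4552) = -28786/(10753*(-98/790175) - 4552) = -28786/(-1053794/790175 - 4552) = -28786/(-3597930394/790175) = -28786*(-790175/3597930394) = 307378075/48620681 ≈ 6.3220)
-46232 + A = -46232 + 307378075/48620681 = -2247523945917/48620681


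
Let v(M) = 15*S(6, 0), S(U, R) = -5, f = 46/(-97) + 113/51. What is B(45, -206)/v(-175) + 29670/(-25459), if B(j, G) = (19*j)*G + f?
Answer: 4434316748891/1889185095 ≈ 2347.2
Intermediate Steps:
f = 8615/4947 (f = 46*(-1/97) + 113*(1/51) = -46/97 + 113/51 = 8615/4947 ≈ 1.7415)
B(j, G) = 8615/4947 + 19*G*j (B(j, G) = (19*j)*G + 8615/4947 = 19*G*j + 8615/4947 = 8615/4947 + 19*G*j)
v(M) = -75 (v(M) = 15*(-5) = -75)
B(45, -206)/v(-175) + 29670/(-25459) = (8615/4947 + 19*(-206)*45)/(-75) + 29670/(-25459) = (8615/4947 - 176130)*(-1/75) + 29670*(-1/25459) = -871306495/4947*(-1/75) - 29670/25459 = 174261299/74205 - 29670/25459 = 4434316748891/1889185095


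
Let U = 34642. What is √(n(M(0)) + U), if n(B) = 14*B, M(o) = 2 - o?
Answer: √34670 ≈ 186.20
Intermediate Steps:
√(n(M(0)) + U) = √(14*(2 - 1*0) + 34642) = √(14*(2 + 0) + 34642) = √(14*2 + 34642) = √(28 + 34642) = √34670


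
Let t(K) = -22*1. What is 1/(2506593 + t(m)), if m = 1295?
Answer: 1/2506571 ≈ 3.9895e-7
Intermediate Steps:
t(K) = -22
1/(2506593 + t(m)) = 1/(2506593 - 22) = 1/2506571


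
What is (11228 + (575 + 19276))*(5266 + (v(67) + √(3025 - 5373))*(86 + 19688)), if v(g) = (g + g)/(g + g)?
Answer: 778218160 + 1229112292*I*√587 ≈ 7.7822e+8 + 2.9779e+10*I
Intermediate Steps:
v(g) = 1 (v(g) = (2*g)/((2*g)) = (2*g)*(1/(2*g)) = 1)
(11228 + (575 + 19276))*(5266 + (v(67) + √(3025 - 5373))*(86 + 19688)) = (11228 + (575 + 19276))*(5266 + (1 + √(3025 - 5373))*(86 + 19688)) = (11228 + 19851)*(5266 + (1 + √(-2348))*19774) = 31079*(5266 + (1 + 2*I*√587)*19774) = 31079*(5266 + (19774 + 39548*I*√587)) = 31079*(25040 + 39548*I*√587) = 778218160 + 1229112292*I*√587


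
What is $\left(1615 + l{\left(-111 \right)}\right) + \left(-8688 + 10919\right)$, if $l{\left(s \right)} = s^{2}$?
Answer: $16167$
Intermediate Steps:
$\left(1615 + l{\left(-111 \right)}\right) + \left(-8688 + 10919\right) = \left(1615 + \left(-111\right)^{2}\right) + \left(-8688 + 10919\right) = \left(1615 + 12321\right) + 2231 = 13936 + 2231 = 16167$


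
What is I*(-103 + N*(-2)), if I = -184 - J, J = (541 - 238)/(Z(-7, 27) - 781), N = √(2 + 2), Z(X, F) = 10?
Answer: 5049009/257 ≈ 19646.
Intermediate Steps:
N = 2 (N = √4 = 2)
J = -101/257 (J = (541 - 238)/(10 - 781) = 303/(-771) = 303*(-1/771) = -101/257 ≈ -0.39300)
I = -47187/257 (I = -184 - 1*(-101/257) = -184 + 101/257 = -47187/257 ≈ -183.61)
I*(-103 + N*(-2)) = -47187*(-103 + 2*(-2))/257 = -47187*(-103 - 4)/257 = -47187/257*(-107) = 5049009/257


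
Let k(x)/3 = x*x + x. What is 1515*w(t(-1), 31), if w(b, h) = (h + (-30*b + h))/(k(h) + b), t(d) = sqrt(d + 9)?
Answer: 34987410/1107071 - 67676565*sqrt(2)/2214142 ≈ -11.623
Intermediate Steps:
k(x) = 3*x + 3*x**2 (k(x) = 3*(x*x + x) = 3*(x**2 + x) = 3*(x + x**2) = 3*x + 3*x**2)
t(d) = sqrt(9 + d)
w(b, h) = (-30*b + 2*h)/(b + 3*h*(1 + h)) (w(b, h) = (h + (-30*b + h))/(3*h*(1 + h) + b) = (h + (h - 30*b))/(b + 3*h*(1 + h)) = (-30*b + 2*h)/(b + 3*h*(1 + h)))
1515*w(t(-1), 31) = 1515*(2*(31 - 15*sqrt(9 - 1))/(sqrt(9 - 1) + 3*31*(1 + 31))) = 1515*(2*(31 - 30*sqrt(2))/(sqrt(8) + 3*31*32)) = 1515*(2*(31 - 30*sqrt(2))/(2*sqrt(2) + 2976)) = 1515*(2*(31 - 30*sqrt(2))/(2976 + 2*sqrt(2))) = 3030*(31 - 30*sqrt(2))/(2976 + 2*sqrt(2))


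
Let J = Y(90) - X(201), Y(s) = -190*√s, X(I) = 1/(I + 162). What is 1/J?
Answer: 363/428117480999 - 75108330*√10/428117480999 ≈ -0.00055479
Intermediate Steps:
X(I) = 1/(162 + I)
J = -1/363 - 570*√10 (J = -570*√10 - 1/(162 + 201) = -570*√10 - 1/363 = -1/363 - 570*√10 ≈ -1802.5)
1/J = 1/(-1/363 - 570*√10)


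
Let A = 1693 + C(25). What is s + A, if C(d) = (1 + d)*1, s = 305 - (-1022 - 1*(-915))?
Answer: 2131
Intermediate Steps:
s = 412 (s = 305 - (-1022 + 915) = 305 - 1*(-107) = 305 + 107 = 412)
C(d) = 1 + d
A = 1719 (A = 1693 + (1 + 25) = 1693 + 26 = 1719)
s + A = 412 + 1719 = 2131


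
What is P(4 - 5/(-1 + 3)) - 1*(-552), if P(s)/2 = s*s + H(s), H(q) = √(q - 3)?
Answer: 1113/2 + I*√6 ≈ 556.5 + 2.4495*I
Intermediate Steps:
H(q) = √(-3 + q)
P(s) = 2*s² + 2*√(-3 + s) (P(s) = 2*(s*s + √(-3 + s)) = 2*(s² + √(-3 + s)) = 2*s² + 2*√(-3 + s))
P(4 - 5/(-1 + 3)) - 1*(-552) = (2*(4 - 5/(-1 + 3))² + 2*√(-3 + (4 - 5/(-1 + 3)))) - 1*(-552) = (2*(4 - 5/2)² + 2*√(-3 + (4 - 5/2))) + 552 = (2*(3/2)² + 2*√(-3 + 3/2)) + 552 = (2*(9/4) + 2*√(-3/2)) + 552 = (9/2 + 2*(I*√6/2)) + 552 = (9/2 + I*√6) + 552 = 1113/2 + I*√6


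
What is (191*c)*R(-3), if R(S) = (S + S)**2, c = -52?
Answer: -357552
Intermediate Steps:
R(S) = 4*S**2 (R(S) = (2*S)**2 = 4*S**2)
(191*c)*R(-3) = (191*(-52))*(4*(-3)**2) = -39728*9 = -9932*36 = -357552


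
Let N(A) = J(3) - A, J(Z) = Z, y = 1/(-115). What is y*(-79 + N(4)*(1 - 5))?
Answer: 15/23 ≈ 0.65217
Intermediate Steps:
y = -1/115 ≈ -0.0086956
N(A) = 3 - A
y*(-79 + N(4)*(1 - 5)) = -(-79 + (3 - 1*4)*(1 - 5))/115 = -(-79 + (3 - 4)*(-4))/115 = -(-79 - 1*(-4))/115 = -(-79 + 4)/115 = -1/115*(-75) = 15/23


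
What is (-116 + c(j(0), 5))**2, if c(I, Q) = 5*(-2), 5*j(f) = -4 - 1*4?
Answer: 15876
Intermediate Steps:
j(f) = -8/5 (j(f) = (-4 - 1*4)/5 = (-4 - 4)/5 = (1/5)*(-8) = -8/5)
c(I, Q) = -10
(-116 + c(j(0), 5))**2 = (-116 - 10)**2 = (-126)**2 = 15876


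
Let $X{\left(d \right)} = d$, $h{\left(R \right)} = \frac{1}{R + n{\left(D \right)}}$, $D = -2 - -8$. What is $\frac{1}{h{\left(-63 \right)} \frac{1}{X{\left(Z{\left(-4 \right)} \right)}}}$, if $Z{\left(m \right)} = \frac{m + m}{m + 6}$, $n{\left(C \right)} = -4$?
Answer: $268$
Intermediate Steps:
$D = 6$ ($D = -2 + 8 = 6$)
$Z{\left(m \right)} = \frac{2 m}{6 + m}$
$h{\left(R \right)} = \frac{1}{-4 + R}$ ($h{\left(R \right)} = \frac{1}{R - 4} = \frac{1}{-4 + R}$)
$\frac{1}{h{\left(-63 \right)} \frac{1}{X{\left(Z{\left(-4 \right)} \right)}}} = \frac{1}{\frac{1}{-4 - 63} \frac{1}{2 \left(-4\right) \frac{1}{6 - 4}}} = \frac{1}{\frac{1}{-67} \frac{1}{2 \left(-4\right) \frac{1}{2}}} = \frac{1}{\left(- \frac{1}{67}\right) \frac{1}{2 \left(-4\right) \frac{1}{2}}} = \frac{1}{\left(- \frac{1}{67}\right) \frac{1}{-4}} = \frac{1}{\left(- \frac{1}{67}\right) \left(- \frac{1}{4}\right)} = \frac{1}{\frac{1}{268}} = 268$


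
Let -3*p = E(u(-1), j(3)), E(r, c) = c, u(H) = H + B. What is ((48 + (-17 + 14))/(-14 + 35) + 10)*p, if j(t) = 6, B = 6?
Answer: -170/7 ≈ -24.286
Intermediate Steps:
u(H) = 6 + H (u(H) = H + 6 = 6 + H)
p = -2 (p = -⅓*6 = -2)
((48 + (-17 + 14))/(-14 + 35) + 10)*p = ((48 + (-17 + 14))/(-14 + 35) + 10)*(-2) = ((48 - 3)/21 + 10)*(-2) = (45*(1/21) + 10)*(-2) = (15/7 + 10)*(-2) = (85/7)*(-2) = -170/7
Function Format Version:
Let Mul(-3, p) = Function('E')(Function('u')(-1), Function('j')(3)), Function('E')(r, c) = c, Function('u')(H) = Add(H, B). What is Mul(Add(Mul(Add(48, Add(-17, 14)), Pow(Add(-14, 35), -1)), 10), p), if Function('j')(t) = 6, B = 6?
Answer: Rational(-170, 7) ≈ -24.286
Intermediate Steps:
Function('u')(H) = Add(6, H) (Function('u')(H) = Add(H, 6) = Add(6, H))
p = -2 (p = Mul(Rational(-1, 3), 6) = -2)
Mul(Add(Mul(Add(48, Add(-17, 14)), Pow(Add(-14, 35), -1)), 10), p) = Mul(Add(Mul(Add(48, Add(-17, 14)), Pow(Add(-14, 35), -1)), 10), -2) = Mul(Add(Mul(Add(48, -3), Pow(21, -1)), 10), -2) = Mul(Add(Mul(45, Rational(1, 21)), 10), -2) = Mul(Add(Rational(15, 7), 10), -2) = Mul(Rational(85, 7), -2) = Rational(-170, 7)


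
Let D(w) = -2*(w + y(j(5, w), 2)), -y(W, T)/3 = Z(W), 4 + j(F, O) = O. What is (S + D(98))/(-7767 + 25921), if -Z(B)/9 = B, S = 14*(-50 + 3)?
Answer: -2965/9077 ≈ -0.32665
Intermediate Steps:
S = -658 (S = 14*(-47) = -658)
Z(B) = -9*B
j(F, O) = -4 + O
y(W, T) = 27*W (y(W, T) = -(-27)*W = 27*W)
D(w) = 216 - 56*w (D(w) = -2*(w + 27*(-4 + w)) = -2*(w + (-108 + 27*w)) = -2*(-108 + 28*w) = 216 - 56*w)
(S + D(98))/(-7767 + 25921) = (-658 + (216 - 56*98))/(-7767 + 25921) = (-658 + (216 - 5488))/18154 = (-658 - 5272)*(1/18154) = -5930*1/18154 = -2965/9077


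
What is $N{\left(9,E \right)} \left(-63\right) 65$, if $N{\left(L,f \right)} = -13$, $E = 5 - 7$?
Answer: $53235$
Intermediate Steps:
$E = -2$ ($E = 5 - 7 = -2$)
$N{\left(9,E \right)} \left(-63\right) 65 = \left(-13\right) \left(-63\right) 65 = 819 \cdot 65 = 53235$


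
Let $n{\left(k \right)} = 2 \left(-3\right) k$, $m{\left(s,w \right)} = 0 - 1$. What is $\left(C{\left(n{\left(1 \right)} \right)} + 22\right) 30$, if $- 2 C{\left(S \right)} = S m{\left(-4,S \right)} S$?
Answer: $1200$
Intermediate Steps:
$m{\left(s,w \right)} = -1$ ($m{\left(s,w \right)} = 0 - 1 = -1$)
$n{\left(k \right)} = - 6 k$
$C{\left(S \right)} = \frac{S^{2}}{2}$ ($C{\left(S \right)} = - \frac{S \left(-1\right) S}{2} = - \frac{- S S}{2} = - \frac{\left(-1\right) S^{2}}{2} = \frac{S^{2}}{2}$)
$\left(C{\left(n{\left(1 \right)} \right)} + 22\right) 30 = \left(\frac{\left(\left(-6\right) 1\right)^{2}}{2} + 22\right) 30 = \left(\frac{\left(-6\right)^{2}}{2} + 22\right) 30 = \left(\frac{1}{2} \cdot 36 + 22\right) 30 = \left(18 + 22\right) 30 = 40 \cdot 30 = 1200$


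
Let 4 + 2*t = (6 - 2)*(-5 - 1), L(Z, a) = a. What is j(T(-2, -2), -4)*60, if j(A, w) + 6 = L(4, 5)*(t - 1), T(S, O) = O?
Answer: -4860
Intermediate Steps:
t = -14 (t = -2 + ((6 - 2)*(-5 - 1))/2 = -2 + (4*(-6))/2 = -2 + (½)*(-24) = -2 - 12 = -14)
j(A, w) = -81 (j(A, w) = -6 + 5*(-14 - 1) = -6 + 5*(-15) = -6 - 75 = -81)
j(T(-2, -2), -4)*60 = -81*60 = -4860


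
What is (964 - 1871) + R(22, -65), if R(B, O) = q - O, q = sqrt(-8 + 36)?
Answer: -842 + 2*sqrt(7) ≈ -836.71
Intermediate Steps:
q = 2*sqrt(7) (q = sqrt(28) = 2*sqrt(7) ≈ 5.2915)
R(B, O) = -O + 2*sqrt(7) (R(B, O) = 2*sqrt(7) - O = -O + 2*sqrt(7))
(964 - 1871) + R(22, -65) = (964 - 1871) + (-1*(-65) + 2*sqrt(7)) = -907 + (65 + 2*sqrt(7)) = -842 + 2*sqrt(7)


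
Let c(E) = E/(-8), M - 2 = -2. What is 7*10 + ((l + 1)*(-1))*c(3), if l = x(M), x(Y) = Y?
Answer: 563/8 ≈ 70.375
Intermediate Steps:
M = 0 (M = 2 - 2 = 0)
l = 0
c(E) = -E/8 (c(E) = E*(-1/8) = -E/8)
7*10 + ((l + 1)*(-1))*c(3) = 7*10 + ((0 + 1)*(-1))*(-1/8*3) = 70 + (1*(-1))*(-3/8) = 70 - 1*(-3/8) = 70 + 3/8 = 563/8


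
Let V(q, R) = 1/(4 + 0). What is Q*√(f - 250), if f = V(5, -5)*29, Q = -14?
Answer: -7*I*√971 ≈ -218.13*I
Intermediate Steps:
V(q, R) = ¼ (V(q, R) = 1/4 = ¼)
f = 29/4 (f = (¼)*29 = 29/4 ≈ 7.2500)
Q*√(f - 250) = -14*√(29/4 - 250) = -7*I*√971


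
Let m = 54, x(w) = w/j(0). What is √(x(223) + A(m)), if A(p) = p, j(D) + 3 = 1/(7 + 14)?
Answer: I*√82770/62 ≈ 4.6403*I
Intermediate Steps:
j(D) = -62/21 (j(D) = -3 + 1/(7 + 14) = -3 + 1/21 = -62/21)
x(w) = -21*w/62 (x(w) = w/(-62/21) = w*(-21/62) = -21*w/62)
√(x(223) + A(m)) = √(-21/62*223 + 54) = √(-4683/62 + 54) = √(-1335/62) = I*√82770/62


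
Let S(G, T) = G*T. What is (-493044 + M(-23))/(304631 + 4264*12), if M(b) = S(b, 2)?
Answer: -493090/355799 ≈ -1.3859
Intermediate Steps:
M(b) = 2*b (M(b) = b*2 = 2*b)
(-493044 + M(-23))/(304631 + 4264*12) = (-493044 + 2*(-23))/(304631 + 4264*12) = (-493044 - 46)/(304631 + 51168) = -493090/355799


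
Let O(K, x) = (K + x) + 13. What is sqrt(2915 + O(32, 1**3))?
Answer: 3*sqrt(329) ≈ 54.415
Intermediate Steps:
O(K, x) = 13 + K + x
sqrt(2915 + O(32, 1**3)) = sqrt(2915 + (13 + 32 + 1**3)) = sqrt(2915 + (13 + 32 + 1)) = sqrt(2915 + 46) = sqrt(2961) = 3*sqrt(329)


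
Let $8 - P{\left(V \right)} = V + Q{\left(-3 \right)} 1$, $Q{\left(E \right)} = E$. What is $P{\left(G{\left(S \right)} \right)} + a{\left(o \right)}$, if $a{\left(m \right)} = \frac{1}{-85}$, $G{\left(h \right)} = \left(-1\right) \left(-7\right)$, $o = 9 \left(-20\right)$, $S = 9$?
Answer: $\frac{339}{85} \approx 3.9882$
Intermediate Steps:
$o = -180$
$G{\left(h \right)} = 7$
$a{\left(m \right)} = - \frac{1}{85}$
$P{\left(V \right)} = 11 - V$ ($P{\left(V \right)} = 8 - \left(V - 3\right) = 8 - \left(-3 + V\right) = 11 - V$)
$P{\left(G{\left(S \right)} \right)} + a{\left(o \right)} = \left(11 - 7\right) - \frac{1}{85} = 4 - \frac{1}{85} = \frac{339}{85}$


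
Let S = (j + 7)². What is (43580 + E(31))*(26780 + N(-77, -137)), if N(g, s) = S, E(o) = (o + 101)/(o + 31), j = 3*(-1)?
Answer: 36202628616/31 ≈ 1.1678e+9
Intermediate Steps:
j = -3
E(o) = (101 + o)/(31 + o)
S = 16 (S = (-3 + 7)² = 4² = 16)
N(g, s) = 16
(43580 + E(31))*(26780 + N(-77, -137)) = (43580 + (101 + 31)/(31 + 31))*(26780 + 16) = (43580 + 132/62)*26796 = (43580 + (1/62)*132)*26796 = (43580 + 66/31)*26796 = (1351046/31)*26796 = 36202628616/31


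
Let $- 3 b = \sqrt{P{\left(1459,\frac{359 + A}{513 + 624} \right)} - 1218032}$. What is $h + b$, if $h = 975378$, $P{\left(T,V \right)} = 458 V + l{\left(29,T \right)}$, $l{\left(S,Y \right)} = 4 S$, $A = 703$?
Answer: $975378 - \frac{8 i \sqrt{2732519127}}{1137} \approx 9.7538 \cdot 10^{5} - 367.8 i$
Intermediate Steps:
$P{\left(T,V \right)} = 116 + 458 V$ ($P{\left(T,V \right)} = 458 V + 4 \cdot 29 = 458 V + 116 = 116 + 458 V$)
$b = - \frac{8 i \sqrt{2732519127}}{1137}$ ($b = - \frac{\sqrt{\left(116 + 458 \frac{359 + 703}{513 + 624}\right) - 1218032}}{3} = - \frac{\sqrt{\left(116 + 458 \cdot \frac{1062}{1137}\right) - 1218032}}{3} = - \frac{\sqrt{\left(116 + 458 \cdot 1062 \cdot \frac{1}{1137}\right) - 1218032}}{3} = - \frac{\sqrt{\left(116 + 458 \cdot \frac{354}{379}\right) - 1218032}}{3} = - \frac{\sqrt{\left(116 + \frac{162132}{379}\right) - 1218032}}{3} = - \frac{\sqrt{\frac{206096}{379} - 1218032}}{3} = - \frac{\sqrt{- \frac{461428032}{379}}}{3} = - \frac{\frac{8}{379} i \sqrt{2732519127}}{3} = - \frac{8 i \sqrt{2732519127}}{1137} \approx - 367.8 i$)
$h + b = 975378 - \frac{8 i \sqrt{2732519127}}{1137}$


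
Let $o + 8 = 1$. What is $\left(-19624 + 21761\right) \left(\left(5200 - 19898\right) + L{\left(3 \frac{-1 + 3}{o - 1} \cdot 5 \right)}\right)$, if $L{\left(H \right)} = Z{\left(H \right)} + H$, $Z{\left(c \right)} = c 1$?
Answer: $- \frac{62851307}{2} \approx -3.1426 \cdot 10^{7}$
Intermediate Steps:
$Z{\left(c \right)} = c$
$o = -7$ ($o = -8 + 1 = -7$)
$L{\left(H \right)} = 2 H$ ($L{\left(H \right)} = H + H = 2 H$)
$\left(-19624 + 21761\right) \left(\left(5200 - 19898\right) + L{\left(3 \frac{-1 + 3}{o - 1} \cdot 5 \right)}\right) = \left(-19624 + 21761\right) \left(\left(5200 - 19898\right) + 2 \cdot 3 \frac{-1 + 3}{-7 - 1} \cdot 5\right) = 2137 \left(\left(5200 - 19898\right) + 2 \cdot 3 \frac{2}{-8} \cdot 5\right) = 2137 \left(-14698 + 2 \cdot 3 \cdot 2 \left(- \frac{1}{8}\right) 5\right) = 2137 \left(-14698 + 2 \cdot 3 \left(- \frac{1}{4}\right) 5\right) = 2137 \left(-14698 + 2 \left(\left(- \frac{3}{4}\right) 5\right)\right) = 2137 \left(-14698 + 2 \left(- \frac{15}{4}\right)\right) = 2137 \left(-14698 - \frac{15}{2}\right) = 2137 \left(- \frac{29411}{2}\right) = - \frac{62851307}{2}$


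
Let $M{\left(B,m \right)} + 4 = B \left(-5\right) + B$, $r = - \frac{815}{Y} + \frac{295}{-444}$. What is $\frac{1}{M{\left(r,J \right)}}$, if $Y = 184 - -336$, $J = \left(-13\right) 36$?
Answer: $\frac{2886}{14219} \approx 0.20297$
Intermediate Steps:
$J = -468$
$Y = 520$ ($Y = 184 + 336 = 520$)
$r = - \frac{25763}{11544}$ ($r = - \frac{815}{520} + \frac{295}{-444} = \left(-815\right) \frac{1}{520} + 295 \left(- \frac{1}{444}\right) = - \frac{163}{104} - \frac{295}{444} = - \frac{25763}{11544} \approx -2.2317$)
$M{\left(B,m \right)} = -4 - 4 B$ ($M{\left(B,m \right)} = -4 + \left(B \left(-5\right) + B\right) = -4 + \left(- 5 B + B\right) = -4 - 4 B$)
$\frac{1}{M{\left(r,J \right)}} = \frac{1}{-4 - - \frac{25763}{2886}} = \frac{1}{-4 + \frac{25763}{2886}} = \frac{1}{\frac{14219}{2886}} = \frac{2886}{14219}$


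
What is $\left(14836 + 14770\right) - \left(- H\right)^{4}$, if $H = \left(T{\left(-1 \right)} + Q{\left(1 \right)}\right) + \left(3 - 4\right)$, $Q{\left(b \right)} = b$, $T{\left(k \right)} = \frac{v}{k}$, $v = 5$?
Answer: $28981$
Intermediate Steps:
$T{\left(k \right)} = \frac{5}{k}$
$H = -5$ ($H = \left(\frac{5}{-1} + 1\right) + \left(3 - 4\right) = \left(5 \left(-1\right) + 1\right) + \left(3 - 4\right) = \left(-5 + 1\right) - 1 = -4 - 1 = -5$)
$\left(14836 + 14770\right) - \left(- H\right)^{4} = \left(14836 + 14770\right) - \left(\left(-1\right) \left(-5\right)\right)^{4} = 29606 - 5^{4} = 29606 - 625 = 28981$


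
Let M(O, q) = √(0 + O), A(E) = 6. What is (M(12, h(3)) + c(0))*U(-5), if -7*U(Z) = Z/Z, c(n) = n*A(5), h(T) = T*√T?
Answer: -2*√3/7 ≈ -0.49487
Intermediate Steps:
h(T) = T^(3/2)
M(O, q) = √O
c(n) = 6*n (c(n) = n*6 = 6*n)
U(Z) = -⅐ (U(Z) = -Z/(7*Z) = -⅐*1 = -⅐)
(M(12, h(3)) + c(0))*U(-5) = (√12 + 6*0)*(-⅐) = (2*√3 + 0)*(-⅐) = (2*√3)*(-⅐) = -2*√3/7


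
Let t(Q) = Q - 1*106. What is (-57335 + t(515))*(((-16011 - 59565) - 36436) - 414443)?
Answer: 29968977330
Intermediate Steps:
t(Q) = -106 + Q (t(Q) = Q - 106 = -106 + Q)
(-57335 + t(515))*(((-16011 - 59565) - 36436) - 414443) = (-57335 + (-106 + 515))*(((-16011 - 59565) - 36436) - 414443) = (-57335 + 409)*((-75576 - 36436) - 414443) = -56926*(-112012 - 414443) = -56926*(-526455) = 29968977330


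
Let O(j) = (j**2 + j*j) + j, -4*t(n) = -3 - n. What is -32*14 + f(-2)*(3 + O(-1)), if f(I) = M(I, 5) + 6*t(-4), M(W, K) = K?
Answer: -434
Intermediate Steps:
t(n) = 3/4 + n/4 (t(n) = -(-3 - n)/4 = 3/4 + n/4)
f(I) = 7/2 (f(I) = 5 + 6*(3/4 + (1/4)*(-4)) = 5 + 6*(3/4 - 1) = 5 + 6*(-1/4) = 5 - 3/2 = 7/2)
O(j) = j + 2*j**2 (O(j) = (j**2 + j**2) + j = 2*j**2 + j = j + 2*j**2)
-32*14 + f(-2)*(3 + O(-1)) = -32*14 + 7*(3 - (1 + 2*(-1)))/2 = -448 + 7*(3 - (1 - 2))/2 = -448 + 7*(3 - 1*(-1))/2 = -448 + 7*(3 + 1)/2 = -448 + (7/2)*4 = -448 + 14 = -434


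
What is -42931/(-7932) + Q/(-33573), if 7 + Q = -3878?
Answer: 490712761/88767012 ≈ 5.5281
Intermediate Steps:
Q = -3885 (Q = -7 - 3878 = -3885)
-42931/(-7932) + Q/(-33573) = -42931/(-7932) - 3885/(-33573) = -42931*(-1/7932) - 3885*(-1/33573) = 42931/7932 + 1295/11191 = 490712761/88767012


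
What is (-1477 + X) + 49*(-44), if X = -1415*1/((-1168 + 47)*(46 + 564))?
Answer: -496856063/136762 ≈ -3633.0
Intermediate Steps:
X = 283/136762 (X = -1415/(610*(-1121)) = -1415/(-683810) = -1415*(-1/683810) = 283/136762 ≈ 0.0020693)
(-1477 + X) + 49*(-44) = (-1477 + 283/136762) + 49*(-44) = -201997191/136762 - 2156 = -496856063/136762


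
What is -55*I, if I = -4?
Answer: 220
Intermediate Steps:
-55*I = -55*(-4) = 220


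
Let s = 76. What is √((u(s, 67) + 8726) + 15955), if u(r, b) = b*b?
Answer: √29170 ≈ 170.79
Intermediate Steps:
u(r, b) = b²
√((u(s, 67) + 8726) + 15955) = √((67² + 8726) + 15955) = √((4489 + 8726) + 15955) = √(13215 + 15955) = √29170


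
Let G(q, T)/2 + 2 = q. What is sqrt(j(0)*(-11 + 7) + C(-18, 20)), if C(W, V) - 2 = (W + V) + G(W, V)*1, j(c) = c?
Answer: 6*I ≈ 6.0*I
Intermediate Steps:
G(q, T) = -4 + 2*q
C(W, V) = -2 + V + 3*W (C(W, V) = 2 + ((W + V) + (-4 + 2*W)*1) = 2 + ((V + W) + (-4 + 2*W)) = 2 + (-4 + V + 3*W) = -2 + V + 3*W)
sqrt(j(0)*(-11 + 7) + C(-18, 20)) = sqrt(0*(-11 + 7) + (-2 + 20 + 3*(-18))) = sqrt(0*(-4) + (-2 + 20 - 54)) = sqrt(0 - 36) = sqrt(-36) = 6*I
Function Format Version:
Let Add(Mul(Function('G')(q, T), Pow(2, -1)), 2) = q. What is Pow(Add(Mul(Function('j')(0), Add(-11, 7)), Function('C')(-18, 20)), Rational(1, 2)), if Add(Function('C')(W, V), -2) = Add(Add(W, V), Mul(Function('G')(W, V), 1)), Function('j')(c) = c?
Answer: Mul(6, I) ≈ Mul(6.0000, I)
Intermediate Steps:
Function('G')(q, T) = Add(-4, Mul(2, q))
Function('C')(W, V) = Add(-2, V, Mul(3, W)) (Function('C')(W, V) = Add(2, Add(Add(W, V), Mul(Add(-4, Mul(2, W)), 1))) = Add(2, Add(Add(V, W), Add(-4, Mul(2, W)))) = Add(2, Add(-4, V, Mul(3, W))) = Add(-2, V, Mul(3, W)))
Pow(Add(Mul(Function('j')(0), Add(-11, 7)), Function('C')(-18, 20)), Rational(1, 2)) = Pow(Add(Mul(0, Add(-11, 7)), Add(-2, 20, Mul(3, -18))), Rational(1, 2)) = Pow(Add(Mul(0, -4), Add(-2, 20, -54)), Rational(1, 2)) = Pow(Add(0, -36), Rational(1, 2)) = Pow(-36, Rational(1, 2)) = Mul(6, I)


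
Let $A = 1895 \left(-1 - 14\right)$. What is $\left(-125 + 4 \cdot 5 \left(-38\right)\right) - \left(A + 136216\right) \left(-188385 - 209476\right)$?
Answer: $42885834166$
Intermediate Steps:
$A = -28425$ ($A = 1895 \left(-15\right) = -28425$)
$\left(-125 + 4 \cdot 5 \left(-38\right)\right) - \left(A + 136216\right) \left(-188385 - 209476\right) = \left(-125 + 4 \cdot 5 \left(-38\right)\right) - \left(-28425 + 136216\right) \left(-188385 - 209476\right) = \left(-125 + 20 \left(-38\right)\right) - 107791 \left(-397861\right) = \left(-125 - 760\right) - -42885835051 = -885 + 42885835051 = 42885834166$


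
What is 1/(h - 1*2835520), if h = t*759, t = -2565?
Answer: -1/4782355 ≈ -2.0910e-7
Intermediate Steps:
h = -1946835 (h = -2565*759 = -1946835)
1/(h - 1*2835520) = 1/(-1946835 - 1*2835520) = 1/(-1946835 - 2835520) = 1/(-4782355) = -1/4782355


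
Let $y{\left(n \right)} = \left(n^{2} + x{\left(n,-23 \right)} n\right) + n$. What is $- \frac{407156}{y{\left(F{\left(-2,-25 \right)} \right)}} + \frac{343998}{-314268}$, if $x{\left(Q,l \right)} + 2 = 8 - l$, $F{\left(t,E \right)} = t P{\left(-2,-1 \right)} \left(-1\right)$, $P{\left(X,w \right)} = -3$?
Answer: $\frac{2664720127}{942804} \approx 2826.4$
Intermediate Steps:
$F{\left(t,E \right)} = 3 t$ ($F{\left(t,E \right)} = t \left(-3\right) \left(-1\right) = - 3 t \left(-1\right) = 3 t$)
$x{\left(Q,l \right)} = 6 - l$ ($x{\left(Q,l \right)} = -2 - \left(-8 + l\right) = 6 - l$)
$y{\left(n \right)} = n^{2} + 30 n$ ($y{\left(n \right)} = \left(n^{2} + \left(6 - -23\right) n\right) + n = \left(n^{2} + \left(6 + 23\right) n\right) + n = \left(n^{2} + 29 n\right) + n = n^{2} + 30 n$)
$- \frac{407156}{y{\left(F{\left(-2,-25 \right)} \right)}} + \frac{343998}{-314268} = - \frac{407156}{3 \left(-2\right) \left(30 + 3 \left(-2\right)\right)} + \frac{343998}{-314268} = - \frac{407156}{\left(-6\right) \left(30 - 6\right)} + 343998 \left(- \frac{1}{314268}\right) = - \frac{407156}{\left(-6\right) 24} - \frac{57333}{52378} = - \frac{407156}{-144} - \frac{57333}{52378} = \left(-407156\right) \left(- \frac{1}{144}\right) - \frac{57333}{52378} = \frac{101789}{36} - \frac{57333}{52378} = \frac{2664720127}{942804}$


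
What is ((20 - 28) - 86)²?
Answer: 8836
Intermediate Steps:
((20 - 28) - 86)² = (-8 - 86)² = (-94)² = 8836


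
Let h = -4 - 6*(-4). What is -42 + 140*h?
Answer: 2758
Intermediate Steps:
h = 20 (h = -4 + 24 = 20)
-42 + 140*h = -42 + 140*20 = -42 + 2800 = 2758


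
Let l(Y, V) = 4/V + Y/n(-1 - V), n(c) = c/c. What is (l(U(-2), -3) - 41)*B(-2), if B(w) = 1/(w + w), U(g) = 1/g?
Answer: 257/24 ≈ 10.708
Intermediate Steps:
n(c) = 1
l(Y, V) = Y + 4/V (l(Y, V) = 4/V + Y/1 = 4/V + Y*1 = 4/V + Y = Y + 4/V)
B(w) = 1/(2*w)
(l(U(-2), -3) - 41)*B(-2) = ((1/(-2) + 4/(-3)) - 41)*((½)/(-2)) = ((-½ + 4*(-⅓)) - 41)*((½)*(-½)) = ((-½ - 4/3) - 41)*(-¼) = (-11/6 - 41)*(-¼) = -257/6*(-¼) = 257/24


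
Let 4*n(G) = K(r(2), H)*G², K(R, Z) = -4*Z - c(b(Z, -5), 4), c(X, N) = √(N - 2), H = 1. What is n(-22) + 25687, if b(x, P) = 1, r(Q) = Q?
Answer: 25203 - 121*√2 ≈ 25032.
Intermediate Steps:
c(X, N) = √(-2 + N)
K(R, Z) = -√2 - 4*Z (K(R, Z) = -4*Z - √(-2 + 4) = -4*Z - √2 = -√2 - 4*Z)
n(G) = G²*(-4 - √2)/4 (n(G) = ((-√2 - 4*1)*G²)/4 = ((-√2 - 4)*G²)/4 = ((-4 - √2)*G²)/4 = (G²*(-4 - √2))/4 = G²*(-4 - √2)/4)
n(-22) + 25687 = (¼)*(-22)²*(-4 - √2) + 25687 = (¼)*484*(-4 - √2) + 25687 = (-484 - 121*√2) + 25687 = 25203 - 121*√2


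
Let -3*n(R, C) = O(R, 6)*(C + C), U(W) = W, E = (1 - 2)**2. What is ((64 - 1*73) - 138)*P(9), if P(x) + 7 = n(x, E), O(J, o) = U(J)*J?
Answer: 8967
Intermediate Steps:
E = 1 (E = (-1)**2 = 1)
O(J, o) = J**2 (O(J, o) = J*J = J**2)
n(R, C) = -2*C*R**2/3 (n(R, C) = -R**2*(C + C)/3 = -R**2*2*C/3 = -2*C*R**2/3)
P(x) = -7 - 2*x**2/3 (P(x) = -7 - 2/3*1*x**2 = -7 - 2*x**2/3)
((64 - 1*73) - 138)*P(9) = ((64 - 1*73) - 138)*(-7 - 2/3*9**2) = ((64 - 73) - 138)*(-7 - 2/3*81) = (-9 - 138)*(-7 - 54) = -147*(-61) = 8967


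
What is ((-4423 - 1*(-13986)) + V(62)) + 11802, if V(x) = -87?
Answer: 21278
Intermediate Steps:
((-4423 - 1*(-13986)) + V(62)) + 11802 = ((-4423 - 1*(-13986)) - 87) + 11802 = ((-4423 + 13986) - 87) + 11802 = (9563 - 87) + 11802 = 9476 + 11802 = 21278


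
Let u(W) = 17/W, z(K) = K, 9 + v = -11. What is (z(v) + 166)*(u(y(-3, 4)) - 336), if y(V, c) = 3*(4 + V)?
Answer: -144686/3 ≈ -48229.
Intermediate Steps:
v = -20 (v = -9 - 11 = -20)
y(V, c) = 12 + 3*V
(z(v) + 166)*(u(y(-3, 4)) - 336) = (-20 + 166)*(17/(12 + 3*(-3)) - 336) = 146*(17/(12 - 9) - 336) = 146*(17/3 - 336) = 146*(-991/3) = -144686/3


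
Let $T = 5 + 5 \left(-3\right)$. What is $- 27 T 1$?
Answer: $270$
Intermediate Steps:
$T = -10$ ($T = 5 - 15 = -10$)
$- 27 T 1 = \left(-27\right) \left(-10\right) 1 = 270 \cdot 1 = 270$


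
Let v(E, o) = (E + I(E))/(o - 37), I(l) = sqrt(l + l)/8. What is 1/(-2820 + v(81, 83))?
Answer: -63609536/179266883397 - 184*sqrt(2)/59755627799 ≈ -0.00035484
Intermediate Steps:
I(l) = sqrt(2)*sqrt(l)/8 (I(l) = sqrt(2*l)*(1/8) = (sqrt(2)*sqrt(l))*(1/8) = sqrt(2)*sqrt(l)/8)
v(E, o) = (E + sqrt(2)*sqrt(E)/8)/(-37 + o) (v(E, o) = (E + sqrt(2)*sqrt(E)/8)/(o - 37) = (E + sqrt(2)*sqrt(E)/8)/(-37 + o))
1/(-2820 + v(81, 83)) = 1/(-2820 + (81 + sqrt(2)*sqrt(81)/8)/(-37 + 83)) = 1/(-2820 + (81 + (1/8)*sqrt(2)*9)/46) = 1/(-2820 + (81 + 9*sqrt(2)/8)/46) = 1/(-2820 + (81/46 + 9*sqrt(2)/368)) = 1/(-129639/46 + 9*sqrt(2)/368)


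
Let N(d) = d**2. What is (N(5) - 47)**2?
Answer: 484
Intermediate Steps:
(N(5) - 47)**2 = (5**2 - 47)**2 = (25 - 47)**2 = (-22)**2 = 484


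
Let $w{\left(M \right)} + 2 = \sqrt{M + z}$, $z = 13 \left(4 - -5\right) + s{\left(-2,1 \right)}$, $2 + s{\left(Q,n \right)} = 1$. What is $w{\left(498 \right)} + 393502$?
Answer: $393500 + \sqrt{614} \approx 3.9353 \cdot 10^{5}$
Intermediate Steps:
$s{\left(Q,n \right)} = -1$ ($s{\left(Q,n \right)} = -2 + 1 = -1$)
$z = 116$ ($z = 13 \left(4 - -5\right) - 1 = 13 \left(4 + 5\right) - 1 = 13 \cdot 9 - 1 = 117 - 1 = 116$)
$w{\left(M \right)} = -2 + \sqrt{116 + M}$ ($w{\left(M \right)} = -2 + \sqrt{M + 116} = -2 + \sqrt{116 + M}$)
$w{\left(498 \right)} + 393502 = \left(-2 + \sqrt{116 + 498}\right) + 393502 = \left(-2 + \sqrt{614}\right) + 393502 = 393500 + \sqrt{614}$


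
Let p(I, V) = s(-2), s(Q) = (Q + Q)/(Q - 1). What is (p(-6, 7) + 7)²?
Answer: 625/9 ≈ 69.444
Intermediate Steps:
s(Q) = 2*Q/(-1 + Q) (s(Q) = (2*Q)/(-1 + Q) = 2*Q/(-1 + Q))
p(I, V) = 4/3 (p(I, V) = 2*(-2)/(-1 - 2) = 2*(-2)/(-3) = 2*(-2)*(-⅓) = 4/3)
(p(-6, 7) + 7)² = (4/3 + 7)² = (25/3)² = 625/9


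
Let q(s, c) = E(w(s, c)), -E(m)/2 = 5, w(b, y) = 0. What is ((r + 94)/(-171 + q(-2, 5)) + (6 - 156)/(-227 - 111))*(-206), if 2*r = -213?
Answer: -3231625/30589 ≈ -105.65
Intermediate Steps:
r = -213/2 (r = (½)*(-213) = -213/2 ≈ -106.50)
E(m) = -10 (E(m) = -2*5 = -10)
q(s, c) = -10
((r + 94)/(-171 + q(-2, 5)) + (6 - 156)/(-227 - 111))*(-206) = ((-213/2 + 94)/(-171 - 10) + (6 - 156)/(-227 - 111))*(-206) = (-25/2/(-181) - 150/(-338))*(-206) = (-25/2*(-1/181) - 150*(-1/338))*(-206) = (25/362 + 75/169)*(-206) = (31375/61178)*(-206) = -3231625/30589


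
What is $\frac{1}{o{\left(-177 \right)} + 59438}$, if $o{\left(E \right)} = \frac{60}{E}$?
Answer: $\frac{59}{3506822} \approx 1.6824 \cdot 10^{-5}$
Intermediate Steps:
$\frac{1}{o{\left(-177 \right)} + 59438} = \frac{1}{\frac{60}{-177} + 59438} = \frac{1}{60 \left(- \frac{1}{177}\right) + 59438} = \frac{1}{- \frac{20}{59} + 59438} = \frac{1}{\frac{3506822}{59}} = \frac{59}{3506822}$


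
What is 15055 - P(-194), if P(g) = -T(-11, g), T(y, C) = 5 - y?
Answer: 15071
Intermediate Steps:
P(g) = -16 (P(g) = -(5 - 1*(-11)) = -(5 + 11) = -1*16 = -16)
15055 - P(-194) = 15055 - 1*(-16) = 15055 + 16 = 15071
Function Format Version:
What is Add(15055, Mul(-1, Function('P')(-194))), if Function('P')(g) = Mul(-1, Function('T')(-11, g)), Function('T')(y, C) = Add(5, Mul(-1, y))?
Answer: 15071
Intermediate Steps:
Function('P')(g) = -16 (Function('P')(g) = Mul(-1, Add(5, Mul(-1, -11))) = Mul(-1, Add(5, 11)) = Mul(-1, 16) = -16)
Add(15055, Mul(-1, Function('P')(-194))) = Add(15055, Mul(-1, -16)) = Add(15055, 16) = 15071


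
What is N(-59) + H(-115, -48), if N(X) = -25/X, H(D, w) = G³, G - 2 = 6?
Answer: 30233/59 ≈ 512.42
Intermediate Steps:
G = 8 (G = 2 + 6 = 8)
H(D, w) = 512 (H(D, w) = 8³ = 512)
N(-59) + H(-115, -48) = -25/(-59) + 512 = -25*(-1/59) + 512 = 25/59 + 512 = 30233/59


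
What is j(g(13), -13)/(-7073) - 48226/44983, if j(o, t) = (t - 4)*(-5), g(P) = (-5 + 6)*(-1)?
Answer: -344926053/318164759 ≈ -1.0841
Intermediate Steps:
g(P) = -1 (g(P) = 1*(-1) = -1)
j(o, t) = 20 - 5*t (j(o, t) = (-4 + t)*(-5) = 20 - 5*t)
j(g(13), -13)/(-7073) - 48226/44983 = (20 - 5*(-13))/(-7073) - 48226/44983 = (20 + 65)*(-1/7073) - 48226*1/44983 = 85*(-1/7073) - 48226/44983 = -85/7073 - 48226/44983 = -344926053/318164759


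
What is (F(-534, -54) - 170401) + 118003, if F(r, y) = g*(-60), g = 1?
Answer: -52458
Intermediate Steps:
F(r, y) = -60 (F(r, y) = 1*(-60) = -60)
(F(-534, -54) - 170401) + 118003 = (-60 - 170401) + 118003 = -170461 + 118003 = -52458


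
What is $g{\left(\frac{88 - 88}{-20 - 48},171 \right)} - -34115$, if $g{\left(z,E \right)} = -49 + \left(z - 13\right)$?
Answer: $34053$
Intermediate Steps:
$g{\left(z,E \right)} = -62 + z$ ($g{\left(z,E \right)} = -49 + \left(z - 13\right) = -49 + \left(-13 + z\right) = -62 + z$)
$g{\left(\frac{88 - 88}{-20 - 48},171 \right)} - -34115 = \left(-62 + \frac{88 - 88}{-20 - 48}\right) - -34115 = \left(-62 + \frac{0}{-68}\right) + 34115 = \left(-62 + 0 \left(- \frac{1}{68}\right)\right) + 34115 = \left(-62 + 0\right) + 34115 = -62 + 34115 = 34053$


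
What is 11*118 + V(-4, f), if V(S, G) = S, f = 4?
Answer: 1294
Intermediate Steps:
11*118 + V(-4, f) = 11*118 - 4 = 1298 - 4 = 1294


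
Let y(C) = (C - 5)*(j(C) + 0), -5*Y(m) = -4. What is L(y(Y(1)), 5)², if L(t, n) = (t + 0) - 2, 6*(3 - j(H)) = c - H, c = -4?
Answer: 201601/625 ≈ 322.56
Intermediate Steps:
Y(m) = ⅘ (Y(m) = -⅕*(-4) = ⅘)
j(H) = 11/3 + H/6 (j(H) = 3 - (-4 - H)/6 = 3 + (⅔ + H/6) = 11/3 + H/6)
y(C) = (-5 + C)*(11/3 + C/6) (y(C) = (C - 5)*((11/3 + C/6) + 0) = (-5 + C)*(11/3 + C/6))
L(t, n) = -2 + t (L(t, n) = t - 2 = -2 + t)
L(y(Y(1)), 5)² = (-2 + (-5 + ⅘)*(22 + ⅘)/6)² = (-2 + (⅙)*(-21/5)*(114/5))² = (-2 - 399/25)² = (-449/25)² = 201601/625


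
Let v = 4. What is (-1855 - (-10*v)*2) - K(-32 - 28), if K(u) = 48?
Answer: -1823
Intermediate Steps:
(-1855 - (-10*v)*2) - K(-32 - 28) = (-1855 - (-10*4)*2) - 1*48 = (-1855 - (-40)*2) - 48 = (-1855 - 1*(-80)) - 48 = (-1855 + 80) - 48 = -1775 - 48 = -1823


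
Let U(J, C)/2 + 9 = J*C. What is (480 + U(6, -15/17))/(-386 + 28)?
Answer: -3837/3043 ≈ -1.2609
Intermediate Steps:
U(J, C) = -18 + 2*C*J (U(J, C) = -18 + 2*(J*C) = -18 + 2*(C*J) = -18 + 2*C*J)
(480 + U(6, -15/17))/(-386 + 28) = (480 + (-18 + 2*(-15/17)*6))/(-386 + 28) = (480 + (-18 + 2*(-15*1/17)*6))/(-358) = (480 + (-18 + 2*(-15/17)*6))*(-1/358) = (480 + (-18 - 180/17))*(-1/358) = (480 - 486/17)*(-1/358) = (7674/17)*(-1/358) = -3837/3043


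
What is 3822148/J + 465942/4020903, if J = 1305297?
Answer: 1775186561602/583163624799 ≈ 3.0441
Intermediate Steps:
3822148/J + 465942/4020903 = 3822148/1305297 + 465942/4020903 = 3822148*(1/1305297) + 465942*(1/4020903) = 3822148/1305297 + 155314/1340301 = 1775186561602/583163624799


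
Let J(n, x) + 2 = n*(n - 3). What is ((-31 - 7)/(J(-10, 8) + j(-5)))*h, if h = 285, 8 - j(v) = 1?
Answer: -722/9 ≈ -80.222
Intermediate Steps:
j(v) = 7 (j(v) = 8 - 1*1 = 8 - 1 = 7)
J(n, x) = -2 + n*(-3 + n) (J(n, x) = -2 + n*(n - 3) = -2 + n*(-3 + n))
((-31 - 7)/(J(-10, 8) + j(-5)))*h = ((-31 - 7)/((-2 + (-10)**2 - 3*(-10)) + 7))*285 = -38/((-2 + 100 + 30) + 7)*285 = -38/(128 + 7)*285 = -38/135*285 = -722/9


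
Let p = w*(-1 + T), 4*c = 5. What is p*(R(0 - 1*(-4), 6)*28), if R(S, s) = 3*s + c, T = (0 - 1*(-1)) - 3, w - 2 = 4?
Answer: -9702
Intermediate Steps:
w = 6 (w = 2 + 4 = 6)
c = 5/4 (c = (¼)*5 = 5/4 ≈ 1.2500)
T = -2 (T = (0 + 1) - 3 = 1 - 3 = -2)
R(S, s) = 5/4 + 3*s (R(S, s) = 3*s + 5/4 = 5/4 + 3*s)
p = -18 (p = 6*(-1 - 2) = 6*(-3) = -18)
p*(R(0 - 1*(-4), 6)*28) = -18*(5/4 + 3*6)*28 = -18*(5/4 + 18)*28 = -693*28/2 = -18*539 = -9702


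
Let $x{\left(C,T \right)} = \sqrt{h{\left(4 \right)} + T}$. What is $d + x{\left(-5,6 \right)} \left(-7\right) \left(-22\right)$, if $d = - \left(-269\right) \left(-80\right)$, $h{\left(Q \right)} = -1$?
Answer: $-21520 + 154 \sqrt{5} \approx -21176.0$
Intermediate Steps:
$x{\left(C,T \right)} = \sqrt{-1 + T}$
$d = -21520$ ($d = \left(-1\right) 21520 = -21520$)
$d + x{\left(-5,6 \right)} \left(-7\right) \left(-22\right) = -21520 + \sqrt{-1 + 6} \left(-7\right) \left(-22\right) = -21520 + \sqrt{5} \left(-7\right) \left(-22\right) = -21520 + - 7 \sqrt{5} \left(-22\right) = -21520 + 154 \sqrt{5}$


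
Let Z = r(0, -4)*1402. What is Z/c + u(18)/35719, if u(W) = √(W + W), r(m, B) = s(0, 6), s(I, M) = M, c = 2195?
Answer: 300481398/78403205 ≈ 3.8325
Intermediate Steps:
r(m, B) = 6
Z = 8412 (Z = 6*1402 = 8412)
u(W) = √2*√W (u(W) = √(2*W) = √2*√W)
Z/c + u(18)/35719 = 8412/2195 + (√2*√18)/35719 = 8412*(1/2195) + (√2*(3*√2))*(1/35719) = 8412/2195 + 6*(1/35719) = 8412/2195 + 6/35719 = 300481398/78403205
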